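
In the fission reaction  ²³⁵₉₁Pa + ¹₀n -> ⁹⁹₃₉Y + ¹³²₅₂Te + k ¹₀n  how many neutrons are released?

Conserve mass number: 236 = 99 + 132 + k, so k = 236 − 231 = 5.
Check atomic number: 91 = 39 + 52 + 0 = 91. ✓

5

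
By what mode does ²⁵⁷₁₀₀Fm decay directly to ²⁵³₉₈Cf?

alpha decay

ΔA = 253 − 257 = -4; ΔZ = 98 − 100 = -2.
A drops by 4 and Z drops by 2 — the signature of alpha emission.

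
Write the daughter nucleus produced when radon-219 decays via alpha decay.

Alpha decay: mass number changes by -4, atomic number by -2.
A: 219 − 4 = 215; Z: 86 − 2 = 84.
Z = 84 is polonium, so the daughter is polonium-215.

Po-215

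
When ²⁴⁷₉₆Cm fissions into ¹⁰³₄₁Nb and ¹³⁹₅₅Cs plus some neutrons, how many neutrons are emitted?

Conserve mass number: 247 = 103 + 139 + k, so k = 247 − 242 = 5.
Check atomic number: 96 = 41 + 55 + 0 = 96. ✓

5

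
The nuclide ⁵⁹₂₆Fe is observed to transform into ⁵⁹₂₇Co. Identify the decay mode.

beta-minus decay

ΔA = 59 − 59 = 0; ΔZ = 27 − 26 = +1.
A is unchanged and Z rises by 1 — a neutron has become a proton (β⁻ decay).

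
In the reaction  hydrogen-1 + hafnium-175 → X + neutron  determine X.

Ta-175

Conserve mass number: 1 + 175 = A + 1, so A = 175.
Conserve atomic number: 1 + 72 = Z + 0, so Z = 73.
Z = 73 is tantalum, so the species is tantalum-175.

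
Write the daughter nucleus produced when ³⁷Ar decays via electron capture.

Electron capture: mass number changes by +0, atomic number by -1.
A: 37 = 37; Z: 18 − 1 = 17.
Z = 17 is chlorine, so the daughter is ³⁷Cl.

Cl-37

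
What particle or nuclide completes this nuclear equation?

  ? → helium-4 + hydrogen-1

Conserve mass number: A = 4 + 1, so A = 5.
Conserve atomic number: Z = 2 + 1, so Z = 3.
Z = 3 is lithium, so the species is lithium-5.

Li-5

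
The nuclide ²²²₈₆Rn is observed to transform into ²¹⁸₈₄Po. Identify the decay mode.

alpha decay

ΔA = 218 − 222 = -4; ΔZ = 84 − 86 = -2.
A drops by 4 and Z drops by 2 — the signature of alpha emission.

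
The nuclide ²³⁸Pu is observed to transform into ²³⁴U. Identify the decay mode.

alpha decay

ΔA = 234 − 238 = -4; ΔZ = 92 − 94 = -2.
A drops by 4 and Z drops by 2 — the signature of alpha emission.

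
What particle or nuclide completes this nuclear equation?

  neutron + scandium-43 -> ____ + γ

Conserve mass number: 1 + 43 = A + 0, so A = 44.
Conserve atomic number: 0 + 21 = Z + 0, so Z = 21.
Z = 21 is scandium, so the species is scandium-44.

Sc-44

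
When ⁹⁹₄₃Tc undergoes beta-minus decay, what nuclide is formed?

Ru-99

Beta-minus decay: mass number changes by +0, atomic number by +1.
A: 99 = 99; Z: 43 + 1 = 44.
Z = 44 is ruthenium, so the daughter is ⁹⁹₄₄Ru.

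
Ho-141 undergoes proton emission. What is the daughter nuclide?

Proton emission: mass number changes by -1, atomic number by -1.
A: 141 − 1 = 140; Z: 67 − 1 = 66.
Z = 66 is dysprosium, so the daughter is Dy-140.

Dy-140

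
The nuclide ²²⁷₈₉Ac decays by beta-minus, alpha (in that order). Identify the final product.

Ra-223

Start: (A, Z) = (227, 89).
After β⁻: (227, 90).
After α: (223, 88).
Z = 88 is radium.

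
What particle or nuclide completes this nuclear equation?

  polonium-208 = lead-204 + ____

Conserve mass number: 208 = 204 + A, so A = 4.
Conserve atomic number: 84 = 82 + Z, so Z = 2.
A = 4 and Z = 2 is helium-4 — an alpha particle.

alpha particle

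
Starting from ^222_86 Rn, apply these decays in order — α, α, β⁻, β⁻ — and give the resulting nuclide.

Po-214

Start: (A, Z) = (222, 86).
After α: (218, 84).
After α: (214, 82).
After β⁻: (214, 83).
After β⁻: (214, 84).
Z = 84 is polonium.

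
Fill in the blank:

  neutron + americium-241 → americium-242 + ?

Conserve mass number: 1 + 241 = 242 + A, so A = 0.
Conserve atomic number: 0 + 95 = 95 + Z, so Z = 0.
A = 0 and Z = 0 is γ — a gamma ray.

gamma ray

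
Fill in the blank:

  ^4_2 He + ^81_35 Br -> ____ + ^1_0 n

Conserve mass number: 4 + 81 = A + 1, so A = 84.
Conserve atomic number: 2 + 35 = Z + 0, so Z = 37.
Z = 37 is rubidium, so the species is ^84_37 Rb.

Rb-84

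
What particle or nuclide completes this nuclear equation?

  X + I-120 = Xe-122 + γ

Conserve mass number: A + 120 = 122 + 0, so A = 2.
Conserve atomic number: Z + 53 = 54 + 0, so Z = 1.
A = 2 and Z = 1 is H-2 — a deuteron.

deuteron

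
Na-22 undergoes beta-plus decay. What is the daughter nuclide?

Beta-plus decay: mass number changes by +0, atomic number by -1.
A: 22 = 22; Z: 11 − 1 = 10.
Z = 10 is neon, so the daughter is Ne-22.

Ne-22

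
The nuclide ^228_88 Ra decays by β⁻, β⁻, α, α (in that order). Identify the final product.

Rn-220

Start: (A, Z) = (228, 88).
After β⁻: (228, 89).
After β⁻: (228, 90).
After α: (224, 88).
After α: (220, 86).
Z = 86 is radon.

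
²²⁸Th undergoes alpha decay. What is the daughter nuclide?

Alpha decay: mass number changes by -4, atomic number by -2.
A: 228 − 4 = 224; Z: 90 − 2 = 88.
Z = 88 is radium, so the daughter is ²²⁴Ra.

Ra-224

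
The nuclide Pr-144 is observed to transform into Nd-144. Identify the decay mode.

beta-minus decay

ΔA = 144 − 144 = 0; ΔZ = 60 − 59 = +1.
A is unchanged and Z rises by 1 — a neutron has become a proton (β⁻ decay).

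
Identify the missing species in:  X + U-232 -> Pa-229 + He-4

proton

Conserve mass number: A + 232 = 229 + 4, so A = 1.
Conserve atomic number: Z + 92 = 91 + 2, so Z = 1.
A = 1 and Z = 1 is H-1 — a proton.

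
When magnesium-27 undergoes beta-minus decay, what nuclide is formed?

Al-27

Beta-minus decay: mass number changes by +0, atomic number by +1.
A: 27 = 27; Z: 12 + 1 = 13.
Z = 13 is aluminium, so the daughter is aluminium-27.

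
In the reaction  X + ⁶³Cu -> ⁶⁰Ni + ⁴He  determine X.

Conserve mass number: A + 63 = 60 + 4, so A = 1.
Conserve atomic number: Z + 29 = 28 + 2, so Z = 1.
A = 1 and Z = 1 is ¹H — a proton.

proton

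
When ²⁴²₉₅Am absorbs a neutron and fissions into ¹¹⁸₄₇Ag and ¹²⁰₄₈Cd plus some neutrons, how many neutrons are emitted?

5

Conserve mass number: 243 = 118 + 120 + k, so k = 243 − 238 = 5.
Check atomic number: 95 = 47 + 48 + 0 = 95. ✓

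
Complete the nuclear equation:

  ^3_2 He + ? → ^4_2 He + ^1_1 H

deuteron

Conserve mass number: 3 + A = 4 + 1, so A = 2.
Conserve atomic number: 2 + Z = 2 + 1, so Z = 1.
A = 2 and Z = 1 is ^2_1 H — a deuteron.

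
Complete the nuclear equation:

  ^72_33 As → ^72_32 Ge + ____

positron

Conserve mass number: 72 = 72 + A, so A = 0.
Conserve atomic number: 33 = 32 + Z, so Z = 1.
A = 0 and Z = 1 is ^0_1 e — a positron.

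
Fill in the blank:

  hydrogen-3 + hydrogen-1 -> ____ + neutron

Conserve mass number: 3 + 1 = A + 1, so A = 3.
Conserve atomic number: 1 + 1 = Z + 0, so Z = 2.
Z = 2 is helium, so the species is helium-3.

He-3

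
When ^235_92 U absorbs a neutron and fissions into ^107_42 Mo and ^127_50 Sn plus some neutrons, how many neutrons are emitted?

Conserve mass number: 236 = 107 + 127 + k, so k = 236 − 234 = 2.
Check atomic number: 92 = 42 + 50 + 0 = 92. ✓

2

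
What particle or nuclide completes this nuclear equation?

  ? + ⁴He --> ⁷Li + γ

Conserve mass number: A + 4 = 7 + 0, so A = 3.
Conserve atomic number: Z + 2 = 3 + 0, so Z = 1.
A = 3 and Z = 1 is ³H — a triton.

triton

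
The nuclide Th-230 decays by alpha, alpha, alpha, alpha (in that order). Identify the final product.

Start: (A, Z) = (230, 90).
After α: (226, 88).
After α: (222, 86).
After α: (218, 84).
After α: (214, 82).
Z = 82 is lead.

Pb-214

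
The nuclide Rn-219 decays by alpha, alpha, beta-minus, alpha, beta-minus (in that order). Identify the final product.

Start: (A, Z) = (219, 86).
After α: (215, 84).
After α: (211, 82).
After β⁻: (211, 83).
After α: (207, 81).
After β⁻: (207, 82).
Z = 82 is lead.

Pb-207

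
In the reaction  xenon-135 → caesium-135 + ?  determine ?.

beta-minus particle

Conserve mass number: 135 = 135 + A, so A = 0.
Conserve atomic number: 54 = 55 + Z, so Z = -1.
A = 0 and Z = -1 is e⁻ — a beta-minus particle.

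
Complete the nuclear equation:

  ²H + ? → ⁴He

deuteron

Conserve mass number: 2 + A = 4, so A = 2.
Conserve atomic number: 1 + Z = 2, so Z = 1.
A = 2 and Z = 1 is ²H — a deuteron.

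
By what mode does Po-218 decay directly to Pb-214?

alpha decay

ΔA = 214 − 218 = -4; ΔZ = 82 − 84 = -2.
A drops by 4 and Z drops by 2 — the signature of alpha emission.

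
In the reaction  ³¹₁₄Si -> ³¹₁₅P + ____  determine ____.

beta-minus particle

Conserve mass number: 31 = 31 + A, so A = 0.
Conserve atomic number: 14 = 15 + Z, so Z = -1.
A = 0 and Z = -1 is ⁰₋₁e — a beta-minus particle.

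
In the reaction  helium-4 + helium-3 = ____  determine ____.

Be-7

Conserve mass number: 4 + 3 = A, so A = 7.
Conserve atomic number: 2 + 2 = Z, so Z = 4.
Z = 4 is beryllium, so the species is beryllium-7.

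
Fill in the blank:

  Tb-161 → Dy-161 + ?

beta-minus particle

Conserve mass number: 161 = 161 + A, so A = 0.
Conserve atomic number: 65 = 66 + Z, so Z = -1.
A = 0 and Z = -1 is e⁻ — a beta-minus particle.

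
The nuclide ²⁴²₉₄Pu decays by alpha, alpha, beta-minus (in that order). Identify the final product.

Start: (A, Z) = (242, 94).
After α: (238, 92).
After α: (234, 90).
After β⁻: (234, 91).
Z = 91 is protactinium.

Pa-234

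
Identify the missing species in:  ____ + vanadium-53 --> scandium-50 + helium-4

neutron

Conserve mass number: A + 53 = 50 + 4, so A = 1.
Conserve atomic number: Z + 23 = 21 + 2, so Z = 0.
A = 1 and Z = 0 is neutron — a neutron.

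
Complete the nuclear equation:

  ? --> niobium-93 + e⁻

Zr-93

Conserve mass number: A = 93 + 0, so A = 93.
Conserve atomic number: Z = 41 − 1, so Z = 40.
Z = 40 is zirconium, so the species is zirconium-93.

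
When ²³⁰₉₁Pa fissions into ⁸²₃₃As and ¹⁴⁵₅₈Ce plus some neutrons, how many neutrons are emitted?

Conserve mass number: 230 = 82 + 145 + k, so k = 230 − 227 = 3.
Check atomic number: 91 = 33 + 58 + 0 = 91. ✓

3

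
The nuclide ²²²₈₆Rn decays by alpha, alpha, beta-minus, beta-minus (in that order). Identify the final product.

Start: (A, Z) = (222, 86).
After α: (218, 84).
After α: (214, 82).
After β⁻: (214, 83).
After β⁻: (214, 84).
Z = 84 is polonium.

Po-214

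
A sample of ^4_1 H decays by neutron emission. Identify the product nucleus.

Neutron emission: mass number changes by -1, atomic number by +0.
A: 4 − 1 = 3; Z: 1 = 1.
Z = 1 is hydrogen, so the daughter is ^3_1 H.

H-3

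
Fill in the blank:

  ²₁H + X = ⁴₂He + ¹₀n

Conserve mass number: 2 + A = 4 + 1, so A = 3.
Conserve atomic number: 1 + Z = 2 + 0, so Z = 1.
A = 3 and Z = 1 is ³₁H — a triton.

triton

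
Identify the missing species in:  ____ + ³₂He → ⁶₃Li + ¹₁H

alpha particle

Conserve mass number: A + 3 = 6 + 1, so A = 4.
Conserve atomic number: Z + 2 = 3 + 1, so Z = 2.
A = 4 and Z = 2 is ⁴₂He — an alpha particle.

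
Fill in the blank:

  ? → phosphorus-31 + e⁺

Conserve mass number: A = 31 + 0, so A = 31.
Conserve atomic number: Z = 15 + 1, so Z = 16.
Z = 16 is sulfur, so the species is sulfur-31.

S-31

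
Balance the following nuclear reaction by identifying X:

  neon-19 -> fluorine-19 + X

positron

Conserve mass number: 19 = 19 + A, so A = 0.
Conserve atomic number: 10 = 9 + Z, so Z = 1.
A = 0 and Z = 1 is e⁺ — a positron.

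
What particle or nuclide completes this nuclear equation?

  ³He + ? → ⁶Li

triton

Conserve mass number: 3 + A = 6, so A = 3.
Conserve atomic number: 2 + Z = 3, so Z = 1.
A = 3 and Z = 1 is ³H — a triton.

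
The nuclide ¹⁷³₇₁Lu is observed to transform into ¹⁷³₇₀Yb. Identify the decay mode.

ΔA = 173 − 173 = 0; ΔZ = 70 − 71 = -1.
A is unchanged and Z drops by 1 — a proton has become a neutron (β⁺ emission or electron capture).

beta-plus decay or electron capture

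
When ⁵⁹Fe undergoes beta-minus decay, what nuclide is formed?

Co-59

Beta-minus decay: mass number changes by +0, atomic number by +1.
A: 59 = 59; Z: 26 + 1 = 27.
Z = 27 is cobalt, so the daughter is ⁵⁹Co.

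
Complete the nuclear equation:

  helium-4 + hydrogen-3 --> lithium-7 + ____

gamma ray

Conserve mass number: 4 + 3 = 7 + A, so A = 0.
Conserve atomic number: 2 + 1 = 3 + Z, so Z = 0.
A = 0 and Z = 0 is γ — a gamma ray.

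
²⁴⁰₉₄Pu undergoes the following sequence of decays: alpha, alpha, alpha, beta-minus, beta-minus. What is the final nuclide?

Start: (A, Z) = (240, 94).
After α: (236, 92).
After α: (232, 90).
After α: (228, 88).
After β⁻: (228, 89).
After β⁻: (228, 90).
Z = 90 is thorium.

Th-228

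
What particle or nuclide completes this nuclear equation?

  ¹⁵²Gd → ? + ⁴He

Sm-148

Conserve mass number: 152 = A + 4, so A = 148.
Conserve atomic number: 64 = Z + 2, so Z = 62.
Z = 62 is samarium, so the species is ¹⁴⁸Sm.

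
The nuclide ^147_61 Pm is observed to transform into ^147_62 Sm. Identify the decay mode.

beta-minus decay

ΔA = 147 − 147 = 0; ΔZ = 62 − 61 = +1.
A is unchanged and Z rises by 1 — a neutron has become a proton (β⁻ decay).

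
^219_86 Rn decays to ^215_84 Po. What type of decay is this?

ΔA = 215 − 219 = -4; ΔZ = 84 − 86 = -2.
A drops by 4 and Z drops by 2 — the signature of alpha emission.

alpha decay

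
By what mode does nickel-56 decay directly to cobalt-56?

beta-plus decay or electron capture

ΔA = 56 − 56 = 0; ΔZ = 27 − 28 = -1.
A is unchanged and Z drops by 1 — a proton has become a neutron (β⁺ emission or electron capture).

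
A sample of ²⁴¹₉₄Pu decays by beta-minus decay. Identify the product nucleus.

Beta-minus decay: mass number changes by +0, atomic number by +1.
A: 241 = 241; Z: 94 + 1 = 95.
Z = 95 is americium, so the daughter is ²⁴¹₉₅Am.

Am-241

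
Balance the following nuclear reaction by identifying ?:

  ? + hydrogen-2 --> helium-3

proton

Conserve mass number: A + 2 = 3, so A = 1.
Conserve atomic number: Z + 1 = 2, so Z = 1.
A = 1 and Z = 1 is hydrogen-1 — a proton.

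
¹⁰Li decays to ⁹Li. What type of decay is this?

ΔA = 9 − 10 = -1; ΔZ = 3 − 3 = +0.
A drops by 1 with Z unchanged — a neutron was emitted.

neutron emission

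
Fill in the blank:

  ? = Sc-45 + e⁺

Ti-45

Conserve mass number: A = 45 + 0, so A = 45.
Conserve atomic number: Z = 21 + 1, so Z = 22.
Z = 22 is titanium, so the species is Ti-45.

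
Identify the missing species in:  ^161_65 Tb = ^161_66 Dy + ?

Conserve mass number: 161 = 161 + A, so A = 0.
Conserve atomic number: 65 = 66 + Z, so Z = -1.
A = 0 and Z = -1 is ^0_-1 e — a beta-minus particle.

beta-minus particle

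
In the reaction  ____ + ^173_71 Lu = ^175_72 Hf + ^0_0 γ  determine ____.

Conserve mass number: A + 173 = 175 + 0, so A = 2.
Conserve atomic number: Z + 71 = 72 + 0, so Z = 1.
A = 2 and Z = 1 is ^2_1 H — a deuteron.

deuteron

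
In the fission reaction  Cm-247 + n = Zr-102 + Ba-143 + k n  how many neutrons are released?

3

Conserve mass number: 248 = 102 + 143 + k, so k = 248 − 245 = 3.
Check atomic number: 96 = 40 + 56 + 0 = 96. ✓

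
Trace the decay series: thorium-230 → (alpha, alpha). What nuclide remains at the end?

Start: (A, Z) = (230, 90).
After α: (226, 88).
After α: (222, 86).
Z = 86 is radon.

Rn-222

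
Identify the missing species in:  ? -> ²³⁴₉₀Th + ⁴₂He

U-238

Conserve mass number: A = 234 + 4, so A = 238.
Conserve atomic number: Z = 90 + 2, so Z = 92.
Z = 92 is uranium, so the species is ²³⁸₉₂U.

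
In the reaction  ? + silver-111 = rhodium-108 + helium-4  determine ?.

Conserve mass number: A + 111 = 108 + 4, so A = 1.
Conserve atomic number: Z + 47 = 45 + 2, so Z = 0.
A = 1 and Z = 0 is neutron — a neutron.

neutron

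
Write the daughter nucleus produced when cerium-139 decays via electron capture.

Electron capture: mass number changes by +0, atomic number by -1.
A: 139 = 139; Z: 58 − 1 = 57.
Z = 57 is lanthanum, so the daughter is lanthanum-139.

La-139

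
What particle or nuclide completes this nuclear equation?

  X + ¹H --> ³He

deuteron

Conserve mass number: A + 1 = 3, so A = 2.
Conserve atomic number: Z + 1 = 2, so Z = 1.
A = 2 and Z = 1 is ²H — a deuteron.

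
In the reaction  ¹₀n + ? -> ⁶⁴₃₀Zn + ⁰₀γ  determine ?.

Conserve mass number: 1 + A = 64 + 0, so A = 63.
Conserve atomic number: 0 + Z = 30 + 0, so Z = 30.
Z = 30 is zinc, so the species is ⁶³₃₀Zn.

Zn-63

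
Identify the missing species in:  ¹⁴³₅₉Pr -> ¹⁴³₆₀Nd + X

Conserve mass number: 143 = 143 + A, so A = 0.
Conserve atomic number: 59 = 60 + Z, so Z = -1.
A = 0 and Z = -1 is ⁰₋₁e — a beta-minus particle.

beta-minus particle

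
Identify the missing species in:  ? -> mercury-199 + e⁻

Conserve mass number: A = 199 + 0, so A = 199.
Conserve atomic number: Z = 80 − 1, so Z = 79.
Z = 79 is gold, so the species is gold-199.

Au-199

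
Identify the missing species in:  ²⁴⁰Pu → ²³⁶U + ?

alpha particle

Conserve mass number: 240 = 236 + A, so A = 4.
Conserve atomic number: 94 = 92 + Z, so Z = 2.
A = 4 and Z = 2 is ⁴He — an alpha particle.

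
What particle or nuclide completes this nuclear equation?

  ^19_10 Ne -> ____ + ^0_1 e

Conserve mass number: 19 = A + 0, so A = 19.
Conserve atomic number: 10 = Z + 1, so Z = 9.
Z = 9 is fluorine, so the species is ^19_9 F.

F-19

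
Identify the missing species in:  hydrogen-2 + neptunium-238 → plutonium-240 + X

Conserve mass number: 2 + 238 = 240 + A, so A = 0.
Conserve atomic number: 1 + 93 = 94 + Z, so Z = 0.
A = 0 and Z = 0 is γ — a gamma ray.

gamma ray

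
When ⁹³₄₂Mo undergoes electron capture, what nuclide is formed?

Electron capture: mass number changes by +0, atomic number by -1.
A: 93 = 93; Z: 42 − 1 = 41.
Z = 41 is niobium, so the daughter is ⁹³₄₁Nb.

Nb-93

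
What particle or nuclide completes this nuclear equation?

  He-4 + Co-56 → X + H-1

Conserve mass number: 4 + 56 = A + 1, so A = 59.
Conserve atomic number: 2 + 27 = Z + 1, so Z = 28.
Z = 28 is nickel, so the species is Ni-59.

Ni-59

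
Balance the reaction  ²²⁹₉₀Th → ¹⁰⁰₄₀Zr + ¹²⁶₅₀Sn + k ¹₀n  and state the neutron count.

3

Conserve mass number: 229 = 100 + 126 + k, so k = 229 − 226 = 3.
Check atomic number: 90 = 40 + 50 + 0 = 90. ✓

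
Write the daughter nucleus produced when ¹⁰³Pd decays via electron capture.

Electron capture: mass number changes by +0, atomic number by -1.
A: 103 = 103; Z: 46 − 1 = 45.
Z = 45 is rhodium, so the daughter is ¹⁰³Rh.

Rh-103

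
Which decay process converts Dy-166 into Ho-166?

ΔA = 166 − 166 = 0; ΔZ = 67 − 66 = +1.
A is unchanged and Z rises by 1 — a neutron has become a proton (β⁻ decay).

beta-minus decay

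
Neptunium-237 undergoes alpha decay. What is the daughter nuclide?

Pa-233

Alpha decay: mass number changes by -4, atomic number by -2.
A: 237 − 4 = 233; Z: 93 − 2 = 91.
Z = 91 is protactinium, so the daughter is protactinium-233.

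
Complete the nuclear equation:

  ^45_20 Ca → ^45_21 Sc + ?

Conserve mass number: 45 = 45 + A, so A = 0.
Conserve atomic number: 20 = 21 + Z, so Z = -1.
A = 0 and Z = -1 is ^0_-1 e — a beta-minus particle.

beta-minus particle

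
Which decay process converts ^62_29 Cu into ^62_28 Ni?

ΔA = 62 − 62 = 0; ΔZ = 28 − 29 = -1.
A is unchanged and Z drops by 1 — a proton has become a neutron (β⁺ emission or electron capture).

beta-plus decay or electron capture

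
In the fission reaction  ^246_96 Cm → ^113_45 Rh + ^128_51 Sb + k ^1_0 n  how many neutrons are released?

5

Conserve mass number: 246 = 113 + 128 + k, so k = 246 − 241 = 5.
Check atomic number: 96 = 45 + 51 + 0 = 96. ✓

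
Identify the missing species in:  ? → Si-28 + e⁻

Al-28

Conserve mass number: A = 28 + 0, so A = 28.
Conserve atomic number: Z = 14 − 1, so Z = 13.
Z = 13 is aluminium, so the species is Al-28.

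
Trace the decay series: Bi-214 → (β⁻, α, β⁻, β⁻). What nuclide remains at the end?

Start: (A, Z) = (214, 83).
After β⁻: (214, 84).
After α: (210, 82).
After β⁻: (210, 83).
After β⁻: (210, 84).
Z = 84 is polonium.

Po-210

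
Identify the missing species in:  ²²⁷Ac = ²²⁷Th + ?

beta-minus particle

Conserve mass number: 227 = 227 + A, so A = 0.
Conserve atomic number: 89 = 90 + Z, so Z = -1.
A = 0 and Z = -1 is e⁻ — a beta-minus particle.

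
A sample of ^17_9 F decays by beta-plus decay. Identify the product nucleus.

Beta-plus decay: mass number changes by +0, atomic number by -1.
A: 17 = 17; Z: 9 − 1 = 8.
Z = 8 is oxygen, so the daughter is ^17_8 O.

O-17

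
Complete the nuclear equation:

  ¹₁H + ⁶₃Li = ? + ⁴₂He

Conserve mass number: 1 + 6 = A + 4, so A = 3.
Conserve atomic number: 1 + 3 = Z + 2, so Z = 2.
Z = 2 is helium, so the species is ³₂He.

He-3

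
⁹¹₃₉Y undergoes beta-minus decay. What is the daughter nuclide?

Beta-minus decay: mass number changes by +0, atomic number by +1.
A: 91 = 91; Z: 39 + 1 = 40.
Z = 40 is zirconium, so the daughter is ⁹¹₄₀Zr.

Zr-91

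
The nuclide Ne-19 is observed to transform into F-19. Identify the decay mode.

beta-plus decay or electron capture

ΔA = 19 − 19 = 0; ΔZ = 9 − 10 = -1.
A is unchanged and Z drops by 1 — a proton has become a neutron (β⁺ emission or electron capture).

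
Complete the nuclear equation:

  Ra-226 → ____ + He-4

Conserve mass number: 226 = A + 4, so A = 222.
Conserve atomic number: 88 = Z + 2, so Z = 86.
Z = 86 is radon, so the species is Rn-222.

Rn-222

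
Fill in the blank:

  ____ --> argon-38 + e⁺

Conserve mass number: A = 38 + 0, so A = 38.
Conserve atomic number: Z = 18 + 1, so Z = 19.
Z = 19 is potassium, so the species is potassium-38.

K-38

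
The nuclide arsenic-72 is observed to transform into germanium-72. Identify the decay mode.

ΔA = 72 − 72 = 0; ΔZ = 32 − 33 = -1.
A is unchanged and Z drops by 1 — a proton has become a neutron (β⁺ emission or electron capture).

beta-plus decay or electron capture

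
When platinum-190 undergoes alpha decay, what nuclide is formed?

Alpha decay: mass number changes by -4, atomic number by -2.
A: 190 − 4 = 186; Z: 78 − 2 = 76.
Z = 76 is osmium, so the daughter is osmium-186.

Os-186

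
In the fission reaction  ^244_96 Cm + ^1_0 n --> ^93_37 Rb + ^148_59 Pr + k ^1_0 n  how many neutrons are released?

Conserve mass number: 245 = 93 + 148 + k, so k = 245 − 241 = 4.
Check atomic number: 96 = 37 + 59 + 0 = 96. ✓

4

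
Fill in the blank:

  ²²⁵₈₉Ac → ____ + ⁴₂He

Fr-221

Conserve mass number: 225 = A + 4, so A = 221.
Conserve atomic number: 89 = Z + 2, so Z = 87.
Z = 87 is francium, so the species is ²²¹₈₇Fr.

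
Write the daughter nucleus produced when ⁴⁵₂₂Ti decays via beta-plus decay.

Sc-45

Beta-plus decay: mass number changes by +0, atomic number by -1.
A: 45 = 45; Z: 22 − 1 = 21.
Z = 21 is scandium, so the daughter is ⁴⁵₂₁Sc.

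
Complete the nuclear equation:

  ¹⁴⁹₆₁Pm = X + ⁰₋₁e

Conserve mass number: 149 = A + 0, so A = 149.
Conserve atomic number: 61 = Z − 1, so Z = 62.
Z = 62 is samarium, so the species is ¹⁴⁹₆₂Sm.

Sm-149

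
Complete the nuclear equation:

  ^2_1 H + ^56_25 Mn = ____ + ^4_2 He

Conserve mass number: 2 + 56 = A + 4, so A = 54.
Conserve atomic number: 1 + 25 = Z + 2, so Z = 24.
Z = 24 is chromium, so the species is ^54_24 Cr.

Cr-54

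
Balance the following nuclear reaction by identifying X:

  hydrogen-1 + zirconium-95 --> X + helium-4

Conserve mass number: 1 + 95 = A + 4, so A = 92.
Conserve atomic number: 1 + 40 = Z + 2, so Z = 39.
Z = 39 is yttrium, so the species is yttrium-92.

Y-92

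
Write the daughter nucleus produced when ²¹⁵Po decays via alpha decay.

Alpha decay: mass number changes by -4, atomic number by -2.
A: 215 − 4 = 211; Z: 84 − 2 = 82.
Z = 82 is lead, so the daughter is ²¹¹Pb.

Pb-211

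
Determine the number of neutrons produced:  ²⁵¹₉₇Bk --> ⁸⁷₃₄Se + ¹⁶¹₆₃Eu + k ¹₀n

3

Conserve mass number: 251 = 87 + 161 + k, so k = 251 − 248 = 3.
Check atomic number: 97 = 34 + 63 + 0 = 97. ✓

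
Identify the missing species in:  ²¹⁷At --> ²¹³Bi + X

Conserve mass number: 217 = 213 + A, so A = 4.
Conserve atomic number: 85 = 83 + Z, so Z = 2.
A = 4 and Z = 2 is ⁴He — an alpha particle.

alpha particle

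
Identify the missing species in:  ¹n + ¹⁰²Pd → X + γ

Pd-103

Conserve mass number: 1 + 102 = A + 0, so A = 103.
Conserve atomic number: 0 + 46 = Z + 0, so Z = 46.
Z = 46 is palladium, so the species is ¹⁰³Pd.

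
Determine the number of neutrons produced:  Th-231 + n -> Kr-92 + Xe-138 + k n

Conserve mass number: 232 = 92 + 138 + k, so k = 232 − 230 = 2.
Check atomic number: 90 = 36 + 54 + 0 = 90. ✓

2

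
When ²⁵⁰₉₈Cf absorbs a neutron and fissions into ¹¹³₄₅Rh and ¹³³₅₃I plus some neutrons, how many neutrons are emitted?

5

Conserve mass number: 251 = 113 + 133 + k, so k = 251 − 246 = 5.
Check atomic number: 98 = 45 + 53 + 0 = 98. ✓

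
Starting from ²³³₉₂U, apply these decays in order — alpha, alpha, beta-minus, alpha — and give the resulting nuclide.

Start: (A, Z) = (233, 92).
After α: (229, 90).
After α: (225, 88).
After β⁻: (225, 89).
After α: (221, 87).
Z = 87 is francium.

Fr-221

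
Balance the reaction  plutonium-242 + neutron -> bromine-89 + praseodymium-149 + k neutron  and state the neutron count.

Conserve mass number: 243 = 89 + 149 + k, so k = 243 − 238 = 5.
Check atomic number: 94 = 35 + 59 + 0 = 94. ✓

5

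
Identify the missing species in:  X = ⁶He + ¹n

Conserve mass number: A = 6 + 1, so A = 7.
Conserve atomic number: Z = 2 + 0, so Z = 2.
Z = 2 is helium, so the species is ⁷He.

He-7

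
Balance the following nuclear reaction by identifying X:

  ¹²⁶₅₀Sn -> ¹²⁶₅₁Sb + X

Conserve mass number: 126 = 126 + A, so A = 0.
Conserve atomic number: 50 = 51 + Z, so Z = -1.
A = 0 and Z = -1 is ⁰₋₁e — a beta-minus particle.

beta-minus particle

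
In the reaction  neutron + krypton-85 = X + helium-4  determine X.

Se-82

Conserve mass number: 1 + 85 = A + 4, so A = 82.
Conserve atomic number: 0 + 36 = Z + 2, so Z = 34.
Z = 34 is selenium, so the species is selenium-82.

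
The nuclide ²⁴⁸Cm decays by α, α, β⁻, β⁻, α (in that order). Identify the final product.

U-236

Start: (A, Z) = (248, 96).
After α: (244, 94).
After α: (240, 92).
After β⁻: (240, 93).
After β⁻: (240, 94).
After α: (236, 92).
Z = 92 is uranium.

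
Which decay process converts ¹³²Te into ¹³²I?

ΔA = 132 − 132 = 0; ΔZ = 53 − 52 = +1.
A is unchanged and Z rises by 1 — a neutron has become a proton (β⁻ decay).

beta-minus decay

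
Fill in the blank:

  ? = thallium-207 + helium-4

Conserve mass number: A = 207 + 4, so A = 211.
Conserve atomic number: Z = 81 + 2, so Z = 83.
Z = 83 is bismuth, so the species is bismuth-211.

Bi-211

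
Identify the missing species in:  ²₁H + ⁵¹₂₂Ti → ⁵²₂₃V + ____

neutron

Conserve mass number: 2 + 51 = 52 + A, so A = 1.
Conserve atomic number: 1 + 22 = 23 + Z, so Z = 0.
A = 1 and Z = 0 is ¹₀n — a neutron.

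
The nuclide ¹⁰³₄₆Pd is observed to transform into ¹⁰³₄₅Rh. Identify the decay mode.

beta-plus decay or electron capture

ΔA = 103 − 103 = 0; ΔZ = 45 − 46 = -1.
A is unchanged and Z drops by 1 — a proton has become a neutron (β⁺ emission or electron capture).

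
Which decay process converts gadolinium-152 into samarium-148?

ΔA = 148 − 152 = -4; ΔZ = 62 − 64 = -2.
A drops by 4 and Z drops by 2 — the signature of alpha emission.

alpha decay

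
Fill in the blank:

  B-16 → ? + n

Conserve mass number: 16 = A + 1, so A = 15.
Conserve atomic number: 5 = Z + 0, so Z = 5.
Z = 5 is boron, so the species is B-15.

B-15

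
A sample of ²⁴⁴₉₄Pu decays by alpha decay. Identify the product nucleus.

Alpha decay: mass number changes by -4, atomic number by -2.
A: 244 − 4 = 240; Z: 94 − 2 = 92.
Z = 92 is uranium, so the daughter is ²⁴⁰₉₂U.

U-240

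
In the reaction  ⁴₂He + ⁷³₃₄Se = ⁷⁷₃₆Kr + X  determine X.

Conserve mass number: 4 + 73 = 77 + A, so A = 0.
Conserve atomic number: 2 + 34 = 36 + Z, so Z = 0.
A = 0 and Z = 0 is ⁰₀γ — a gamma ray.

gamma ray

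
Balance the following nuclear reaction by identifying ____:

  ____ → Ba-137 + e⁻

Conserve mass number: A = 137 + 0, so A = 137.
Conserve atomic number: Z = 56 − 1, so Z = 55.
Z = 55 is caesium, so the species is Cs-137.

Cs-137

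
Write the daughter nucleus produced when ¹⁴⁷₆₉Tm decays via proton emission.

Er-146

Proton emission: mass number changes by -1, atomic number by -1.
A: 147 − 1 = 146; Z: 69 − 1 = 68.
Z = 68 is erbium, so the daughter is ¹⁴⁶₆₈Er.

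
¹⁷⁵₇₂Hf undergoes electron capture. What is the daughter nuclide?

Lu-175

Electron capture: mass number changes by +0, atomic number by -1.
A: 175 = 175; Z: 72 − 1 = 71.
Z = 71 is lutetium, so the daughter is ¹⁷⁵₇₁Lu.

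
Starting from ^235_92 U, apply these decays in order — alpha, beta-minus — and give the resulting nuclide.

Pa-231

Start: (A, Z) = (235, 92).
After α: (231, 90).
After β⁻: (231, 91).
Z = 91 is protactinium.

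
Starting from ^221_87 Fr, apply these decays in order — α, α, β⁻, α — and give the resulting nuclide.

Start: (A, Z) = (221, 87).
After α: (217, 85).
After α: (213, 83).
After β⁻: (213, 84).
After α: (209, 82).
Z = 82 is lead.

Pb-209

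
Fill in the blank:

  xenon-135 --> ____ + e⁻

Cs-135

Conserve mass number: 135 = A + 0, so A = 135.
Conserve atomic number: 54 = Z − 1, so Z = 55.
Z = 55 is caesium, so the species is caesium-135.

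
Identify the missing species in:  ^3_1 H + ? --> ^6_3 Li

Conserve mass number: 3 + A = 6, so A = 3.
Conserve atomic number: 1 + Z = 3, so Z = 2.
Z = 2 is helium, so the species is ^3_2 He.

He-3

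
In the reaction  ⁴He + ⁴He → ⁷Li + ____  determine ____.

proton

Conserve mass number: 4 + 4 = 7 + A, so A = 1.
Conserve atomic number: 2 + 2 = 3 + Z, so Z = 1.
A = 1 and Z = 1 is ¹H — a proton.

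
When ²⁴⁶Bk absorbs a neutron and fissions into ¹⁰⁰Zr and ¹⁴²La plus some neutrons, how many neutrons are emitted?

5

Conserve mass number: 247 = 100 + 142 + k, so k = 247 − 242 = 5.
Check atomic number: 97 = 40 + 57 + 0 = 97. ✓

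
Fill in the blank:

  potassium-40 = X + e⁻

Conserve mass number: 40 = A + 0, so A = 40.
Conserve atomic number: 19 = Z − 1, so Z = 20.
Z = 20 is calcium, so the species is calcium-40.

Ca-40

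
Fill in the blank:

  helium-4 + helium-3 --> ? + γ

Be-7

Conserve mass number: 4 + 3 = A + 0, so A = 7.
Conserve atomic number: 2 + 2 = Z + 0, so Z = 4.
Z = 4 is beryllium, so the species is beryllium-7.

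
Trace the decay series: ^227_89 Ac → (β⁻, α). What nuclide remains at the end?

Start: (A, Z) = (227, 89).
After β⁻: (227, 90).
After α: (223, 88).
Z = 88 is radium.

Ra-223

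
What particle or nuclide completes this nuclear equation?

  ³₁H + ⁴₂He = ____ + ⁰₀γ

Conserve mass number: 3 + 4 = A + 0, so A = 7.
Conserve atomic number: 1 + 2 = Z + 0, so Z = 3.
Z = 3 is lithium, so the species is ⁷₃Li.

Li-7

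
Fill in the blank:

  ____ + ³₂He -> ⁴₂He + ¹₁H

deuteron

Conserve mass number: A + 3 = 4 + 1, so A = 2.
Conserve atomic number: Z + 2 = 2 + 1, so Z = 1.
A = 2 and Z = 1 is ²₁H — a deuteron.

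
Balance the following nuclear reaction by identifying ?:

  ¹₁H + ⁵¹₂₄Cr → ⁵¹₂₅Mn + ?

Conserve mass number: 1 + 51 = 51 + A, so A = 1.
Conserve atomic number: 1 + 24 = 25 + Z, so Z = 0.
A = 1 and Z = 0 is ¹₀n — a neutron.

neutron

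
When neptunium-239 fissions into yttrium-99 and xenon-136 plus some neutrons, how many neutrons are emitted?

Conserve mass number: 239 = 99 + 136 + k, so k = 239 − 235 = 4.
Check atomic number: 93 = 39 + 54 + 0 = 93. ✓

4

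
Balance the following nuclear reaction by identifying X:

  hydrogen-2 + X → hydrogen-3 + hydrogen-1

deuteron

Conserve mass number: 2 + A = 3 + 1, so A = 2.
Conserve atomic number: 1 + Z = 1 + 1, so Z = 1.
A = 2 and Z = 1 is hydrogen-2 — a deuteron.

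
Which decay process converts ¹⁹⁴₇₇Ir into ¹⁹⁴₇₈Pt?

beta-minus decay

ΔA = 194 − 194 = 0; ΔZ = 78 − 77 = +1.
A is unchanged and Z rises by 1 — a neutron has become a proton (β⁻ decay).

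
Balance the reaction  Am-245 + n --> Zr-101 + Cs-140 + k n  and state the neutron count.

Conserve mass number: 246 = 101 + 140 + k, so k = 246 − 241 = 5.
Check atomic number: 95 = 40 + 55 + 0 = 95. ✓

5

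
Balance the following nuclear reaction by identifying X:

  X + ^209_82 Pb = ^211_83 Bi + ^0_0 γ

Conserve mass number: A + 209 = 211 + 0, so A = 2.
Conserve atomic number: Z + 82 = 83 + 0, so Z = 1.
A = 2 and Z = 1 is ^2_1 H — a deuteron.

deuteron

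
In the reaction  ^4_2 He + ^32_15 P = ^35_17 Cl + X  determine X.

neutron

Conserve mass number: 4 + 32 = 35 + A, so A = 1.
Conserve atomic number: 2 + 15 = 17 + Z, so Z = 0.
A = 1 and Z = 0 is ^1_0 n — a neutron.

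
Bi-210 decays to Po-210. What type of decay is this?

beta-minus decay

ΔA = 210 − 210 = 0; ΔZ = 84 − 83 = +1.
A is unchanged and Z rises by 1 — a neutron has become a proton (β⁻ decay).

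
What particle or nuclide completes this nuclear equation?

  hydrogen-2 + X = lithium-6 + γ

Conserve mass number: 2 + A = 6 + 0, so A = 4.
Conserve atomic number: 1 + Z = 3 + 0, so Z = 2.
A = 4 and Z = 2 is helium-4 — an alpha particle.

alpha particle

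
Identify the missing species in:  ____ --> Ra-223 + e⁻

Fr-223

Conserve mass number: A = 223 + 0, so A = 223.
Conserve atomic number: Z = 88 − 1, so Z = 87.
Z = 87 is francium, so the species is Fr-223.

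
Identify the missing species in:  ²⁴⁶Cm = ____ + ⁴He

Pu-242

Conserve mass number: 246 = A + 4, so A = 242.
Conserve atomic number: 96 = Z + 2, so Z = 94.
Z = 94 is plutonium, so the species is ²⁴²Pu.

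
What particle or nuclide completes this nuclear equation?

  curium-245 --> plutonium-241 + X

Conserve mass number: 245 = 241 + A, so A = 4.
Conserve atomic number: 96 = 94 + Z, so Z = 2.
A = 4 and Z = 2 is helium-4 — an alpha particle.

alpha particle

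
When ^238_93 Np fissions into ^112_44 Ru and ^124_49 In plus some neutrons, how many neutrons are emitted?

Conserve mass number: 238 = 112 + 124 + k, so k = 238 − 236 = 2.
Check atomic number: 93 = 44 + 49 + 0 = 93. ✓

2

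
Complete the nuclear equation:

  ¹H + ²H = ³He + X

Conserve mass number: 1 + 2 = 3 + A, so A = 0.
Conserve atomic number: 1 + 1 = 2 + Z, so Z = 0.
A = 0 and Z = 0 is γ — a gamma ray.

gamma ray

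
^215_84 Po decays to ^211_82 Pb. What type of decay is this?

ΔA = 211 − 215 = -4; ΔZ = 82 − 84 = -2.
A drops by 4 and Z drops by 2 — the signature of alpha emission.

alpha decay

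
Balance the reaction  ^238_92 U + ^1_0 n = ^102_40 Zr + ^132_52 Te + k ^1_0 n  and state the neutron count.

5

Conserve mass number: 239 = 102 + 132 + k, so k = 239 − 234 = 5.
Check atomic number: 92 = 40 + 52 + 0 = 92. ✓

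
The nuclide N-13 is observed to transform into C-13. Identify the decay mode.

ΔA = 13 − 13 = 0; ΔZ = 6 − 7 = -1.
A is unchanged and Z drops by 1 — a proton has become a neutron (β⁺ emission or electron capture).

beta-plus decay or electron capture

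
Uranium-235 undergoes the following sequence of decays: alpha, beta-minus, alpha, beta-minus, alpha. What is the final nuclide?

Ra-223

Start: (A, Z) = (235, 92).
After α: (231, 90).
After β⁻: (231, 91).
After α: (227, 89).
After β⁻: (227, 90).
After α: (223, 88).
Z = 88 is radium.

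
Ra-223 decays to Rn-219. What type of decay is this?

alpha decay

ΔA = 219 − 223 = -4; ΔZ = 86 − 88 = -2.
A drops by 4 and Z drops by 2 — the signature of alpha emission.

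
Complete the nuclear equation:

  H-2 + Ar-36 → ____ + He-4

Conserve mass number: 2 + 36 = A + 4, so A = 34.
Conserve atomic number: 1 + 18 = Z + 2, so Z = 17.
Z = 17 is chlorine, so the species is Cl-34.

Cl-34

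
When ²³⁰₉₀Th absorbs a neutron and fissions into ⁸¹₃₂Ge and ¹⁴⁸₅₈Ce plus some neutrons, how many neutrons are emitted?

Conserve mass number: 231 = 81 + 148 + k, so k = 231 − 229 = 2.
Check atomic number: 90 = 32 + 58 + 0 = 90. ✓

2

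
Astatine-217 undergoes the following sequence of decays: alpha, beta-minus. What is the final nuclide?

Start: (A, Z) = (217, 85).
After α: (213, 83).
After β⁻: (213, 84).
Z = 84 is polonium.

Po-213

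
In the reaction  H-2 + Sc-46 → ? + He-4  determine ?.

Ca-44

Conserve mass number: 2 + 46 = A + 4, so A = 44.
Conserve atomic number: 1 + 21 = Z + 2, so Z = 20.
Z = 20 is calcium, so the species is Ca-44.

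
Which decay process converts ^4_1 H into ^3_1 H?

ΔA = 3 − 4 = -1; ΔZ = 1 − 1 = +0.
A drops by 1 with Z unchanged — a neutron was emitted.

neutron emission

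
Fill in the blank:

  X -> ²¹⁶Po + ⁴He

Rn-220

Conserve mass number: A = 216 + 4, so A = 220.
Conserve atomic number: Z = 84 + 2, so Z = 86.
Z = 86 is radon, so the species is ²²⁰Rn.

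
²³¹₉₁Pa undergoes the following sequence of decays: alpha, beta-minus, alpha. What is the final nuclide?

Ra-223

Start: (A, Z) = (231, 91).
After α: (227, 89).
After β⁻: (227, 90).
After α: (223, 88).
Z = 88 is radium.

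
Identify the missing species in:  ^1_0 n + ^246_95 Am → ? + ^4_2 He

Np-243

Conserve mass number: 1 + 246 = A + 4, so A = 243.
Conserve atomic number: 0 + 95 = Z + 2, so Z = 93.
Z = 93 is neptunium, so the species is ^243_93 Np.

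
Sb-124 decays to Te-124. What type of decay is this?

beta-minus decay

ΔA = 124 − 124 = 0; ΔZ = 52 − 51 = +1.
A is unchanged and Z rises by 1 — a neutron has become a proton (β⁻ decay).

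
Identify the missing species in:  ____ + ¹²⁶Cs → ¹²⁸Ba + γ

Conserve mass number: A + 126 = 128 + 0, so A = 2.
Conserve atomic number: Z + 55 = 56 + 0, so Z = 1.
A = 2 and Z = 1 is ²H — a deuteron.

deuteron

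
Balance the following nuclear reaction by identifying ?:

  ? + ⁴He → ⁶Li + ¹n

triton

Conserve mass number: A + 4 = 6 + 1, so A = 3.
Conserve atomic number: Z + 2 = 3 + 0, so Z = 1.
A = 3 and Z = 1 is ³H — a triton.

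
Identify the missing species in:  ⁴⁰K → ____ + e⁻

Conserve mass number: 40 = A + 0, so A = 40.
Conserve atomic number: 19 = Z − 1, so Z = 20.
Z = 20 is calcium, so the species is ⁴⁰Ca.

Ca-40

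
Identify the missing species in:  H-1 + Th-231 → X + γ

Pa-232

Conserve mass number: 1 + 231 = A + 0, so A = 232.
Conserve atomic number: 1 + 90 = Z + 0, so Z = 91.
Z = 91 is protactinium, so the species is Pa-232.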